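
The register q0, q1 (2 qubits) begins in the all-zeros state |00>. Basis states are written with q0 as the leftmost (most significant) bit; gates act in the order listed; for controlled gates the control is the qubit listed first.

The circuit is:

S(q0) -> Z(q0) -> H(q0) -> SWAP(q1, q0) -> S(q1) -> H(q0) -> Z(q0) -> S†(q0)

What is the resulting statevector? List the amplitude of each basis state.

The final amplitudes are 1/2 on |00>, I/2 on |01>, I/2 on |10>, -1/2 on |11>.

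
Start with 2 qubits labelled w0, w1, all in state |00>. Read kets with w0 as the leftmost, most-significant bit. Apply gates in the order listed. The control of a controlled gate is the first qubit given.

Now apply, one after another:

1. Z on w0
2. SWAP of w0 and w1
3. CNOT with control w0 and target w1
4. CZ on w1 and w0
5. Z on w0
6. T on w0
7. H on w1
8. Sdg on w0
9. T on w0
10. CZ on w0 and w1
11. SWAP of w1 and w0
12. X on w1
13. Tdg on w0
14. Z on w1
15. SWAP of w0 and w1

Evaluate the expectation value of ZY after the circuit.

The observable ZY averages to sqrt(2)/2.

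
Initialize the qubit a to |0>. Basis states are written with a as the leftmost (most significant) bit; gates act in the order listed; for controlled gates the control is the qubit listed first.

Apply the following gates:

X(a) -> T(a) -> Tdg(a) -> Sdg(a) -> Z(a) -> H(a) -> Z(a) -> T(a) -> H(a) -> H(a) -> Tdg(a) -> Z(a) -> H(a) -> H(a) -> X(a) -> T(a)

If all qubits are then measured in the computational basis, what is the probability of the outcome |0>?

A full measurement returns |0> with probability 1/2. Key observation: the block from step 6 through step 13 cancels to the identity and can be dropped.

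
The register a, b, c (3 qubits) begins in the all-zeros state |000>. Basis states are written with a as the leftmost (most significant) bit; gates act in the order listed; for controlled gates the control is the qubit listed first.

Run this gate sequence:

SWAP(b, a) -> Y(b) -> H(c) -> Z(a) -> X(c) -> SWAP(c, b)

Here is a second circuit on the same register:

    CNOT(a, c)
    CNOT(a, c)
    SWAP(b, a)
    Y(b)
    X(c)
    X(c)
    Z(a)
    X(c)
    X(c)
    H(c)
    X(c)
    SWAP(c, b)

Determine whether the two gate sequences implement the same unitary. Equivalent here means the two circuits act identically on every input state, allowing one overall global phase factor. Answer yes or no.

Yes — the two circuits implement the same unitary up to a global phase.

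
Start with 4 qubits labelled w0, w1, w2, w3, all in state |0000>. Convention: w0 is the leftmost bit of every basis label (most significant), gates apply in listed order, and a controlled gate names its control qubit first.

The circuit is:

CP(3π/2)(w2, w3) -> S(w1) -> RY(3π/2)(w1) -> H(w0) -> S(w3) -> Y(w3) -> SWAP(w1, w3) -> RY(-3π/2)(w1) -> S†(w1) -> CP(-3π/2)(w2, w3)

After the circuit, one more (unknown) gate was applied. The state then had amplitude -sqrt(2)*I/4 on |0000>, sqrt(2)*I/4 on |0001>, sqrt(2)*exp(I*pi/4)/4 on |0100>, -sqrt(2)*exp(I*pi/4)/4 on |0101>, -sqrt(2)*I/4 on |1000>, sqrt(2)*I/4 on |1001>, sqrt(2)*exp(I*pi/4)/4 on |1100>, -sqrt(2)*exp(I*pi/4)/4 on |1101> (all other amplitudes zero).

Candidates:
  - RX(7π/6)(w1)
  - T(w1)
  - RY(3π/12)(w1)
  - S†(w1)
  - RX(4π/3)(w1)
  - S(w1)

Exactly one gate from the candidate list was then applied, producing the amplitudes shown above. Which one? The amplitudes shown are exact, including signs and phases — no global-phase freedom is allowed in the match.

The unique candidate consistent with the amplitudes is T(w1).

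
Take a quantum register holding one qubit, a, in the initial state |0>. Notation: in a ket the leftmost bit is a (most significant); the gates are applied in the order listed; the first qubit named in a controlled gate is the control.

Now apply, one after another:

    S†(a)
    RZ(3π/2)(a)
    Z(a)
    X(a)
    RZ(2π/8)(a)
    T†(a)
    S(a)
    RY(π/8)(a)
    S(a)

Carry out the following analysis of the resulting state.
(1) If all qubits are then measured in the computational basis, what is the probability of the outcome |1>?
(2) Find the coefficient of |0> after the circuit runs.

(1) The probability of measuring |1> is cos(pi/16)**2.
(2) |0> carries amplitude exp(5*I*pi/8)*sin(pi/16) in the final state.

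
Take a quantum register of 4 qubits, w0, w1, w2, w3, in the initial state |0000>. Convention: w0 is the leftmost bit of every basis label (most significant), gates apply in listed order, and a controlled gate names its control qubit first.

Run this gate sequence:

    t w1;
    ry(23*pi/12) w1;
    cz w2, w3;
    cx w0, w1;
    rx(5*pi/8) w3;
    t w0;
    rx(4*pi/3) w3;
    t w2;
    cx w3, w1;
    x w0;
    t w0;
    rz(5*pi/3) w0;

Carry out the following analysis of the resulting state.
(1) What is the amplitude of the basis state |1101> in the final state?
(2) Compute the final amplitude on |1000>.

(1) The amplitude on |1101> is 3*I*sqrt(sqrt(2)/4 + 1/2)*exp(-11*I*pi/12)*cos(5*pi/16)/4 + sqrt(3)*I*sqrt(1/2 - sqrt(2)/4)*exp(-11*I*pi/12)*cos(5*pi/16)/4 - I*sqrt(1/2 - sqrt(2)/4)*exp(-11*I*pi/12)*sin(5*pi/16)/4 - sqrt(3)*I*sqrt(sqrt(2)/4 + 1/2)*exp(-11*I*pi/12)*sin(5*pi/16)/4.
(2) The amplitude on |1000> is 3*sqrt(sqrt(2)/4 + 1/2)*exp(-11*I*pi/12)*sin(5*pi/16)/4 + sqrt(3)*sqrt(sqrt(2)/4 + 1/2)*exp(-11*I*pi/12)*cos(5*pi/16)/4 + sqrt(3)*sqrt(1/2 - sqrt(2)/4)*exp(-11*I*pi/12)*sin(5*pi/16)/4 + sqrt(1/2 - sqrt(2)/4)*exp(-11*I*pi/12)*cos(5*pi/16)/4.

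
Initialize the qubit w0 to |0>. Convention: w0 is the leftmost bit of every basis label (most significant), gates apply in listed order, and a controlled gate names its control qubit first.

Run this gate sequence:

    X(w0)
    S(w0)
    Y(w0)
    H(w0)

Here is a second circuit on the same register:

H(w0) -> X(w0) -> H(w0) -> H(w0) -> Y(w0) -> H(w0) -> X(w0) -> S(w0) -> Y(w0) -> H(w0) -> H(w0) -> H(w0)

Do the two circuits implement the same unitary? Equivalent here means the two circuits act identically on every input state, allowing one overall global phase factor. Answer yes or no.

No, they are not equivalent — no single phase factor reconciles the two unitaries.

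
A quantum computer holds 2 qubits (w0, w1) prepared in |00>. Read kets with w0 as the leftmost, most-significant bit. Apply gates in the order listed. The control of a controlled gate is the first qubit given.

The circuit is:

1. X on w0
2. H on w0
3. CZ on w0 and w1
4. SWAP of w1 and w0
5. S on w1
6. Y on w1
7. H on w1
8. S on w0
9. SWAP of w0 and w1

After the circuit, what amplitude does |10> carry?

|10> carries amplitude -1/2 - I/2 in the final state.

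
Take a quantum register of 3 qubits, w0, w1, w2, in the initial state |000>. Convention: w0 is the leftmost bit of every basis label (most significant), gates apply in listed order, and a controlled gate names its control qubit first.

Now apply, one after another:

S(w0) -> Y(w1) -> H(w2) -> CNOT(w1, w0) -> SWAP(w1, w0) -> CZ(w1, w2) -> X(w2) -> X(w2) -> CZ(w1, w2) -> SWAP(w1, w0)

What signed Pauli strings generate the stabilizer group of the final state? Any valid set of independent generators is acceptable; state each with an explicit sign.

The final state is stabilized by the group generated by +IIX, -ZII, -IZI; other independent generating sets are equally valid.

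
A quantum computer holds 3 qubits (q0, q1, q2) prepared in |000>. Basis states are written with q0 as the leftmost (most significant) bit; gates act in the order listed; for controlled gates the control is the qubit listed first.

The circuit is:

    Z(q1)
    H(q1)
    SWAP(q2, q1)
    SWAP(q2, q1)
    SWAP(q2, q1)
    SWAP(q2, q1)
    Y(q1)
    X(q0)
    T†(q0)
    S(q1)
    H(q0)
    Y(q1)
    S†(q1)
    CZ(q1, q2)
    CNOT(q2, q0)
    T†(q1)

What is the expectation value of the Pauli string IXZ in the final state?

In the final state, IXZ has expectation -sqrt(2)/2.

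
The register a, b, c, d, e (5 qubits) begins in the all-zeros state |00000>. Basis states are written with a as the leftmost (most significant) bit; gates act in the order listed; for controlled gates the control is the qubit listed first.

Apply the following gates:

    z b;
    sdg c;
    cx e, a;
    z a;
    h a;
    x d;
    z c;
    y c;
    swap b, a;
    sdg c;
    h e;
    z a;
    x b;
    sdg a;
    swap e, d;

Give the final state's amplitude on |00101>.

|00101> carries amplitude 1/2 in the final state.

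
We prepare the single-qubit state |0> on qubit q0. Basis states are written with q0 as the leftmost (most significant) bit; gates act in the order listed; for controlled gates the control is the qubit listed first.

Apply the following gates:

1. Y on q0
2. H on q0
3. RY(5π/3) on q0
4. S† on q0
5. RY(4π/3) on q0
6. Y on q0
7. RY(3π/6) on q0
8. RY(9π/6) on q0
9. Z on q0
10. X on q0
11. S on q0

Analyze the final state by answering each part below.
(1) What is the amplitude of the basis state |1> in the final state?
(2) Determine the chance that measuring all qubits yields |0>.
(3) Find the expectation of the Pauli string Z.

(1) |1> carries amplitude (1 - I)*(sqrt(6) + sqrt(2)*(-1 + 2*I))/8 in the final state.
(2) A full measurement returns |0> with probability sqrt(3)/8 + 1/2.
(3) In the final state, Z has expectation sqrt(3)/4.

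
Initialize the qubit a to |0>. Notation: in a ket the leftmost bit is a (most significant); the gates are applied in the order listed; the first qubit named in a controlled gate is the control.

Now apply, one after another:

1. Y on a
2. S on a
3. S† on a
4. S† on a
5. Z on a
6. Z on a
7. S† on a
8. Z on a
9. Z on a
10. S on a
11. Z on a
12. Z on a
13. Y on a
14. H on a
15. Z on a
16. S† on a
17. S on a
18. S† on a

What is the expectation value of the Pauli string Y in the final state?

The observable Y averages to 1. Key observation: the block from step 5 through step 12 cancels to the identity and can be dropped.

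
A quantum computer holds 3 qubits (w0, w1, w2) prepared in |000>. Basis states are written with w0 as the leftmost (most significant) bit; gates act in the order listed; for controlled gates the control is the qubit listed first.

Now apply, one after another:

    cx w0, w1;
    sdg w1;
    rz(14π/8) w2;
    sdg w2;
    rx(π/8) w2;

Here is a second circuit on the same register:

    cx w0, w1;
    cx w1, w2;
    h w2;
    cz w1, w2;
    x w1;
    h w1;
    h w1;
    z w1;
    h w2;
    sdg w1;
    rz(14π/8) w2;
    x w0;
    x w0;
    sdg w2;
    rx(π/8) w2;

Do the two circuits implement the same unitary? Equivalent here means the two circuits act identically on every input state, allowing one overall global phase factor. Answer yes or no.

No — the two circuits implement different unitaries, even allowing a global phase.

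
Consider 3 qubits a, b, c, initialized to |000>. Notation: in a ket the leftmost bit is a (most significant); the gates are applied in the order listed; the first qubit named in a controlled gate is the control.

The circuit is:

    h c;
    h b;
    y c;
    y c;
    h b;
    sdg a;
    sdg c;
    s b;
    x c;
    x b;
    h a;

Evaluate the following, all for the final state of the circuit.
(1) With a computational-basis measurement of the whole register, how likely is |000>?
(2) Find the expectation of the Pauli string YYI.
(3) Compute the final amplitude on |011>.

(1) Outcome |000> occurs with probability 0.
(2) The expectation value of YYI is 0.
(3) The amplitude on |011> is 1/2.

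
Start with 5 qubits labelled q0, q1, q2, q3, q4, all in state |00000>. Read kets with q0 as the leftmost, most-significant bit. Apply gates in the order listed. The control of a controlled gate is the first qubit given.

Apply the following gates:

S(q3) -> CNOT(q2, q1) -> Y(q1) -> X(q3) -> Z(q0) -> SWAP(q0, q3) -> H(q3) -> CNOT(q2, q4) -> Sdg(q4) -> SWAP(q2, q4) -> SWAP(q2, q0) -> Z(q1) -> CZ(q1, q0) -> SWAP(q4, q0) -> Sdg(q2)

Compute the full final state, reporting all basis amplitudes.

After the circuit, the state carries amplitude -sqrt(2)/2 on |01100>, -sqrt(2)/2 on |01110>, and 0 on every other basis state.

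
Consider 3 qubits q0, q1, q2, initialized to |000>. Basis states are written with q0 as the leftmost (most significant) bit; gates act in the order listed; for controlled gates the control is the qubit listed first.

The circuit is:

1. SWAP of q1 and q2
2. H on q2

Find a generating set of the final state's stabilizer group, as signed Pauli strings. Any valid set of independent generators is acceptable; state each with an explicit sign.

The stabilizer group can be generated by +IIX, +ZII, +IZI, among other valid generating sets.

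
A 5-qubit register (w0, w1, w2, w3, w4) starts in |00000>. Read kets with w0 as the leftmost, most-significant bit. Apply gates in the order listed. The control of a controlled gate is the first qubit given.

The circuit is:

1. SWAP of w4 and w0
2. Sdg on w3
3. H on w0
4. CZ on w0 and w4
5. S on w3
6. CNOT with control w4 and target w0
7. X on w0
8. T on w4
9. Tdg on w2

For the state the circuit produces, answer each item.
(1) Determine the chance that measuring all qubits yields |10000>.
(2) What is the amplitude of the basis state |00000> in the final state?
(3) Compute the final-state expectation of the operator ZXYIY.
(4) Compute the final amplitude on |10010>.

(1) A full measurement returns |10000> with probability 1/2.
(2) The final state's coefficient on |00000> equals sqrt(2)/2.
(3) In the final state, ZXYIY has expectation 0.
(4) The final state's coefficient on |10010> equals 0.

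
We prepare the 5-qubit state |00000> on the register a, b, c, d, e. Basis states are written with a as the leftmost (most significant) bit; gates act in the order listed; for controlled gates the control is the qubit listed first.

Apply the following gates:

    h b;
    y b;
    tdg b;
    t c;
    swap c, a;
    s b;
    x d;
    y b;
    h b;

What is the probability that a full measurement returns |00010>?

A full measurement returns |00010> with probability sqrt(2)/4 + 1/2.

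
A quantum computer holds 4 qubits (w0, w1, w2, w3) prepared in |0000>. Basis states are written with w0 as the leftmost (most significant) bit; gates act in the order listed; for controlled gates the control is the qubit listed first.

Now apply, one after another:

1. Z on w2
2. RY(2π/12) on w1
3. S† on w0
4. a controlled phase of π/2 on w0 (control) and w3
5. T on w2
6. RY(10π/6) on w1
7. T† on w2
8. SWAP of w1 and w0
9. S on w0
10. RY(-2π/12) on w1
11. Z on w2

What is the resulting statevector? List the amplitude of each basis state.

After the circuit, the state carries amplitude -1/2 - sqrt(3)/4 on |0000>, 1/4 on |0100>, I/4 on |1000>, I*(-2 + sqrt(3))/4 on |1100>, and 0 on every other basis state.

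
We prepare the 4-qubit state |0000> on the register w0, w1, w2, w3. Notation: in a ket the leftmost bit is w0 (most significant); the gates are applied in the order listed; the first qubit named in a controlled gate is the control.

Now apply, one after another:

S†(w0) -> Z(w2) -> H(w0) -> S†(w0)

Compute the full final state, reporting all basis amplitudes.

The final amplitudes are sqrt(2)/2 on |0000>, -sqrt(2)*I/2 on |1000>, and 0 on every other basis state.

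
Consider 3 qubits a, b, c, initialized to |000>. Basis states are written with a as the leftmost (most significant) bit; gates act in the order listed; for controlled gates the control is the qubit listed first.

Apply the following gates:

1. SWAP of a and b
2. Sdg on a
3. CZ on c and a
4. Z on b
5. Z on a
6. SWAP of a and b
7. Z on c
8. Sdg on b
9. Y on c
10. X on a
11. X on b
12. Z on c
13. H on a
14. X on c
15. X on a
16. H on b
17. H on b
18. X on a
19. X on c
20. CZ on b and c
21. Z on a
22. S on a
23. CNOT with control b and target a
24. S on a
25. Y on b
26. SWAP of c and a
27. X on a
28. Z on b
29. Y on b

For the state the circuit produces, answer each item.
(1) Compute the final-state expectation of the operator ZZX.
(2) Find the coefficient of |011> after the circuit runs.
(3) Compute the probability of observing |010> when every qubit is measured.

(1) The expectation value of ZZX is -1. Key observation: steps 14-19 multiply out to the identity, so the circuit reduces to the remaining gates.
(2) |011> carries amplitude -sqrt(2)/2 in the final state.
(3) The probability of measuring |010> is 1/2.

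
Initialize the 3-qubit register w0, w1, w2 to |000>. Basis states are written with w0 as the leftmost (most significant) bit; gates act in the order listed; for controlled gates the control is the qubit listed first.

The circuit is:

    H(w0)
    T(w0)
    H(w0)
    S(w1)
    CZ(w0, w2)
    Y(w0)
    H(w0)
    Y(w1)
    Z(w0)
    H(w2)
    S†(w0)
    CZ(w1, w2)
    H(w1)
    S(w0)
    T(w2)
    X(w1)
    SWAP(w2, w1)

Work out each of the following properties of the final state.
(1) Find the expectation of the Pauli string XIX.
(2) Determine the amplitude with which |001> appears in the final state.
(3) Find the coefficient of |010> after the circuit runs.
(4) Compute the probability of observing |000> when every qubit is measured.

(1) The observable XIX averages to -sqrt(2)/2.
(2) The amplitude on |001> is -sqrt(2)*exp(I*pi/4)/4.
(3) The amplitude on |010> is -sqrt(2)*I/4.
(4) The probability of measuring |000> is 1/8.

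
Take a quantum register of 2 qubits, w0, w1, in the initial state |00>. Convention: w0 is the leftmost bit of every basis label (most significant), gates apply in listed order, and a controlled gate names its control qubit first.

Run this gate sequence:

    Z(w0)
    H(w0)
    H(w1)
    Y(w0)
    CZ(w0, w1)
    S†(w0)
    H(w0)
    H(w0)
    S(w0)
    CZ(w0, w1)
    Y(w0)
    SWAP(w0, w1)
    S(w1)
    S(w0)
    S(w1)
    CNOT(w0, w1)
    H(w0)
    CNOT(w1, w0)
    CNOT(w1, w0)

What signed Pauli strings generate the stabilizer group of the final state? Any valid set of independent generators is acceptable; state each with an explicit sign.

The stabilizer group can be generated by +YI, -IX, among other valid generating sets. Key observation: steps 4-11 multiply out to the identity, so the circuit reduces to the remaining gates.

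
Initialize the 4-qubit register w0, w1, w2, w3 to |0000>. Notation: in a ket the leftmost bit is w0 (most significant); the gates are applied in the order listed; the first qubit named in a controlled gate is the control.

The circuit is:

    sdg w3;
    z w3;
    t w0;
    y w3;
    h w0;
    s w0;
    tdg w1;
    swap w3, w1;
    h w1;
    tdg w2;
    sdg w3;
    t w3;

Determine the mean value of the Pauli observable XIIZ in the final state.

The expectation value of XIIZ is 0.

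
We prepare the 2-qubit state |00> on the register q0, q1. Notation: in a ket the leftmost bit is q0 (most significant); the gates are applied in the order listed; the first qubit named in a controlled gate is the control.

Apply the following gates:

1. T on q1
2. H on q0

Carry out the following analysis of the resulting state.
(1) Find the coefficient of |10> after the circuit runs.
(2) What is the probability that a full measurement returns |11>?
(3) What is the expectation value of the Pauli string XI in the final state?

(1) |10> carries amplitude sqrt(2)/2 in the final state.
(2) Outcome |11> occurs with probability 0.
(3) The observable XI averages to 1.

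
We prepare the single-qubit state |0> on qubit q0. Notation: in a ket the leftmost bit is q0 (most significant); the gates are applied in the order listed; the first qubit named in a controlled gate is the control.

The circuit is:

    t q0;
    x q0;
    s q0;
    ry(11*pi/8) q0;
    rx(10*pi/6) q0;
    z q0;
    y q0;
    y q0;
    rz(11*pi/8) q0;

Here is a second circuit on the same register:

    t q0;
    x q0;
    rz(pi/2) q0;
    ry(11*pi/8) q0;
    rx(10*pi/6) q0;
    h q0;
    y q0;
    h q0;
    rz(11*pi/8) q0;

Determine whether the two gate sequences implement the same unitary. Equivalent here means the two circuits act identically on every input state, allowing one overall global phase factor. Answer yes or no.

No: there is an input state on which the two circuits produce genuinely different outputs (not merely differing by a phase).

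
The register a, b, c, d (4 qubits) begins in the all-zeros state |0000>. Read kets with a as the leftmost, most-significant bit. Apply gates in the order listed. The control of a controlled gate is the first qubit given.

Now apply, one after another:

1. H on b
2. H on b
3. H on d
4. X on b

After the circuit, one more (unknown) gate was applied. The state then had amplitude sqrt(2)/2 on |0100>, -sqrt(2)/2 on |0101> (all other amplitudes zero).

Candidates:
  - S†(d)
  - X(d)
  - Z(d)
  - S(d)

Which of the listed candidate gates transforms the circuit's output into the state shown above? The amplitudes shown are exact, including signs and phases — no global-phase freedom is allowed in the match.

It was Z(d) that produced the state shown. Key observation: gates 1-2 undo each other exactly, leaving only the rest of the circuit to track.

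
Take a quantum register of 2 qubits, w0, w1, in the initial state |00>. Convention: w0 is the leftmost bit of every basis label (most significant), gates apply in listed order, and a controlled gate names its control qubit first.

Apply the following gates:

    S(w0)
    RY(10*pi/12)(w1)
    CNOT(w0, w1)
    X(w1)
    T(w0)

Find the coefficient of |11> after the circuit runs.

The amplitude on |11> is 0.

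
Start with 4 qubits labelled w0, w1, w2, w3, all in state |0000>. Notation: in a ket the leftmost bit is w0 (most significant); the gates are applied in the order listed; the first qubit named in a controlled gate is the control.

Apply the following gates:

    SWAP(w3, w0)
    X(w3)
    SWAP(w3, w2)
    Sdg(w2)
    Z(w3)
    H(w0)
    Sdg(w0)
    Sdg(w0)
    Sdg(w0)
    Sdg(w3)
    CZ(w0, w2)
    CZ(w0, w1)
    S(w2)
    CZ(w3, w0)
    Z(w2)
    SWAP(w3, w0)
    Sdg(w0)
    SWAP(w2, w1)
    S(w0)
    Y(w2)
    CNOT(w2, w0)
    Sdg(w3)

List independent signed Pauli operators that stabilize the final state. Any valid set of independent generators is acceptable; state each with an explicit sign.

One valid set of independent stabilizer generators is -IIIX, -ZIII, -IZII, -IIZI (any independent generating set of the same group is equally correct).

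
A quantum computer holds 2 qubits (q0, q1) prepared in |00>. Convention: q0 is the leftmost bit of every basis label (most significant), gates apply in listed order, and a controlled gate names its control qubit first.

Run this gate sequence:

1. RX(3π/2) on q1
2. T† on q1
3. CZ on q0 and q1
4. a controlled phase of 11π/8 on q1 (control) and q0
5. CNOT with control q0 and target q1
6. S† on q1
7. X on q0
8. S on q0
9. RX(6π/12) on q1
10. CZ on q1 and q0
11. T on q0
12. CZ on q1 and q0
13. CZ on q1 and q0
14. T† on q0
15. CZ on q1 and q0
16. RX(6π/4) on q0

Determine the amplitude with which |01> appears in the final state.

The amplitude on |01> is sqrt(2)*(exp(3*I*pi/4) + I)/4. Key observation: gates 10-15 undo each other exactly, leaving only the rest of the circuit to track.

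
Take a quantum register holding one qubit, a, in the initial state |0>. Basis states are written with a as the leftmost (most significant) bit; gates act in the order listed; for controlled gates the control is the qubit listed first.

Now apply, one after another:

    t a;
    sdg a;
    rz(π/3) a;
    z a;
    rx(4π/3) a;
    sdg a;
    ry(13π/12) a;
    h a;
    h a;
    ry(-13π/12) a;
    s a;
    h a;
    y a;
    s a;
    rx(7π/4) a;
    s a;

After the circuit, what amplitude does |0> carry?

|0> carries amplitude -sqrt(2*sqrt(2) + 4)*exp(I*pi/3)/8 - sqrt(4 - 2*sqrt(2))*exp(I*pi/3)/8 - sqrt(12 - 6*sqrt(2))*exp(5*I*pi/6)/8 + sqrt(6*sqrt(2) + 12)*exp(5*I*pi/6)/8 in the final state. Key observation: gates 6-11 undo each other exactly, leaving only the rest of the circuit to track.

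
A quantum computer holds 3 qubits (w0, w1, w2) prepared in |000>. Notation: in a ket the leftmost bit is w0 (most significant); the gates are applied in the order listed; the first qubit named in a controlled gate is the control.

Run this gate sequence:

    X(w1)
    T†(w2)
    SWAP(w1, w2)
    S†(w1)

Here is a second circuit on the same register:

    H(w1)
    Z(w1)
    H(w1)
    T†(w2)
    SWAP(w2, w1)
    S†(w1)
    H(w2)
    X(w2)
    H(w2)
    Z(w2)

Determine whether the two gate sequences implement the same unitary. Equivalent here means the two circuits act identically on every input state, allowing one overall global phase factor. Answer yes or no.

Yes, they are equivalent — the unitaries differ by at most a global phase.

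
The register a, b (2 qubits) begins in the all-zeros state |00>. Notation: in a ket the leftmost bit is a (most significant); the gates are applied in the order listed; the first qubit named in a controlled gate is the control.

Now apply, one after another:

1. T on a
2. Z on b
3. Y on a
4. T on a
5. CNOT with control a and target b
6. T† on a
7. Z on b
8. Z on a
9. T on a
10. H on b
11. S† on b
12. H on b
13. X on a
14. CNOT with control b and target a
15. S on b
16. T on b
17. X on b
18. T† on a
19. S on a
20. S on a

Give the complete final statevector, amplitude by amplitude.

The resulting statevector has amplitude 0 on |00>, -sqrt(2)/2 on |01>, sqrt(2)/2 on |10>, 0 on |11>.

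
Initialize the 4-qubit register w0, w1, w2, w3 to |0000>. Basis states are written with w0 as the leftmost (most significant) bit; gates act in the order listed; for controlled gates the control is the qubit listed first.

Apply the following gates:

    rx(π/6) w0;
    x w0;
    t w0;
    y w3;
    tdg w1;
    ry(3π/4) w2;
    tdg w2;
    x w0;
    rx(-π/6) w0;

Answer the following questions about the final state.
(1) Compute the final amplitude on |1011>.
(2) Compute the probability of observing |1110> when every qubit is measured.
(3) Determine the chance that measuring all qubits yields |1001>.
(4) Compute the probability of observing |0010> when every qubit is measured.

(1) The final state's coefficient on |1011> equals (-1 - exp(3*I*pi/4))*sqrt(sqrt(2) + 2)/8.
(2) The probability of measuring |1110> is 0.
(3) The probability of measuring |1001> is 3/32 - sqrt(2)/16.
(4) A full measurement returns |0010> with probability 0.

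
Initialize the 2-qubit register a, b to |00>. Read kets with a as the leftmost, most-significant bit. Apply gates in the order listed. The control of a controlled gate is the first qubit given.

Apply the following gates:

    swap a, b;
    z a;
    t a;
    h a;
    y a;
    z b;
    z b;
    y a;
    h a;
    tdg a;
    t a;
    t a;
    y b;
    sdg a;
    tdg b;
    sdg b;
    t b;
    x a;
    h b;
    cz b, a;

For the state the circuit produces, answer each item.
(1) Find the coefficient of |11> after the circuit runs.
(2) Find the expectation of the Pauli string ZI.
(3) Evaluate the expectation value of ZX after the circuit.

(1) The amplitude on |11> is sqrt(2)/2. Key observation: steps 3-10 multiply out to the identity, so the circuit reduces to the remaining gates.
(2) The expectation value of ZI is -1.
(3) In the final state, ZX has expectation -1.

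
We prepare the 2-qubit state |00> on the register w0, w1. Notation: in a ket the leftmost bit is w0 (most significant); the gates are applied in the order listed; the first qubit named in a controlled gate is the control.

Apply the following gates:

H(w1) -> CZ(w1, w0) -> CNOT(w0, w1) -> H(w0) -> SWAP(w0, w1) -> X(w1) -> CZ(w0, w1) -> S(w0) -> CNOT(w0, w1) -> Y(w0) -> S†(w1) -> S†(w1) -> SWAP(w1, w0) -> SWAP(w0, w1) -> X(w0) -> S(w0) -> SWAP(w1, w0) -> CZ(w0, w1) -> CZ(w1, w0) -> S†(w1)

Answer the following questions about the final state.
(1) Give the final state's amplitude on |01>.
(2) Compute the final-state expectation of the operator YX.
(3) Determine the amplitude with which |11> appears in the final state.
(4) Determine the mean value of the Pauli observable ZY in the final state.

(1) The amplitude on |01> is -1/2.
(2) The expectation value of YX is 1.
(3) |11> carries amplitude -1/2 in the final state.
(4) The expectation value of ZY is 1.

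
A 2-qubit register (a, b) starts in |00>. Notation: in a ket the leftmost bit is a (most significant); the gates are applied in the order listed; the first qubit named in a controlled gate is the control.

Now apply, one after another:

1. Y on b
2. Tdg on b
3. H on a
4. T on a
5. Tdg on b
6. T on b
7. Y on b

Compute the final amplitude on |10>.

The amplitude on |10> is sqrt(2)/2.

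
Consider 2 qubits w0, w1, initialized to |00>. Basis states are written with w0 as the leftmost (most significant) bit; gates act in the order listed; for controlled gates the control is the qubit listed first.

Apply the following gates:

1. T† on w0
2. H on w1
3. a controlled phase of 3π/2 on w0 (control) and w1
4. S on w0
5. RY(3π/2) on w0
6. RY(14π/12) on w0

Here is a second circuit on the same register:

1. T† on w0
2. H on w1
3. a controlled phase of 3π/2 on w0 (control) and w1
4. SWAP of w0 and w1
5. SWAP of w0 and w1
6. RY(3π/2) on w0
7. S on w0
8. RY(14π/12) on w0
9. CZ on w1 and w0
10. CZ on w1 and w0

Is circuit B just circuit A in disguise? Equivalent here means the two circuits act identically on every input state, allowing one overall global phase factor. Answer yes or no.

No, they are not equivalent — no single phase factor reconciles the two unitaries.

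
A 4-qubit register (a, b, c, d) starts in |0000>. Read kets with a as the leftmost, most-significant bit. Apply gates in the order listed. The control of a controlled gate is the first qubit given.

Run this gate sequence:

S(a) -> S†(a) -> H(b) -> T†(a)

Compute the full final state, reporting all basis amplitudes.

The resulting statevector has amplitude sqrt(2)/2 on |0000>, sqrt(2)/2 on |0100>, and 0 on every other basis state. Key observation: gates 1-2 undo each other exactly, leaving only the rest of the circuit to track.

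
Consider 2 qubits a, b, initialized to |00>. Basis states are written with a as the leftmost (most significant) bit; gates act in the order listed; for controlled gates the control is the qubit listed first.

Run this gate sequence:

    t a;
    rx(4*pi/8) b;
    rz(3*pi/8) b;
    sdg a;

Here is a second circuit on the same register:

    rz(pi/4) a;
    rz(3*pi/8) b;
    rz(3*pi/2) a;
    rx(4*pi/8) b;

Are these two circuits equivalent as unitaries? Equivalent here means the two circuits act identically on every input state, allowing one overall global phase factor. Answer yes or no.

No, they are not equivalent — no single phase factor reconciles the two unitaries.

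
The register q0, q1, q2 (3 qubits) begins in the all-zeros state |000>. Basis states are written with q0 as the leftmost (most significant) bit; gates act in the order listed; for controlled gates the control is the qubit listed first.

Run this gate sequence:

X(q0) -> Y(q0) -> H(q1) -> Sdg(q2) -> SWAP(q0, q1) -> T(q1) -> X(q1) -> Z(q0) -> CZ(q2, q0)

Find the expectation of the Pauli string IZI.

In the final state, IZI has expectation -1.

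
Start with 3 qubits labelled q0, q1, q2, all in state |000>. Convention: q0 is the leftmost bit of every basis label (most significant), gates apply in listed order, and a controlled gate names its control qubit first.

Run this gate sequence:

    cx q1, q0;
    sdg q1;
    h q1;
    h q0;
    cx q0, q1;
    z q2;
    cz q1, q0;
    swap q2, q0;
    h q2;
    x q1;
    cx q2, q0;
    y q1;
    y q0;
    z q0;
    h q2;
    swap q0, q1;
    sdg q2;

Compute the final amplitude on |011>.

The amplitude on |011> is I/2.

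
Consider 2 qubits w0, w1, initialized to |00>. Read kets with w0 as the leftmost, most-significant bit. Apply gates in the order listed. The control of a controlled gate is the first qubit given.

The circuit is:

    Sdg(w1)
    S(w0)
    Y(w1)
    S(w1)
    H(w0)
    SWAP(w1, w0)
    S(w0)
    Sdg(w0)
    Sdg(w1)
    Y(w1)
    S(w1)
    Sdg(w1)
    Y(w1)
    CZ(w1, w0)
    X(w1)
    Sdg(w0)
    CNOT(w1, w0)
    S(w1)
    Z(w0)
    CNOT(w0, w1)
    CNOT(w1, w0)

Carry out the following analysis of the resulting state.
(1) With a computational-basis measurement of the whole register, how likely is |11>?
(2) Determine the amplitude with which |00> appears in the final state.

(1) The probability of measuring |11> is 1/2.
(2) The final state's coefficient on |00> equals 0.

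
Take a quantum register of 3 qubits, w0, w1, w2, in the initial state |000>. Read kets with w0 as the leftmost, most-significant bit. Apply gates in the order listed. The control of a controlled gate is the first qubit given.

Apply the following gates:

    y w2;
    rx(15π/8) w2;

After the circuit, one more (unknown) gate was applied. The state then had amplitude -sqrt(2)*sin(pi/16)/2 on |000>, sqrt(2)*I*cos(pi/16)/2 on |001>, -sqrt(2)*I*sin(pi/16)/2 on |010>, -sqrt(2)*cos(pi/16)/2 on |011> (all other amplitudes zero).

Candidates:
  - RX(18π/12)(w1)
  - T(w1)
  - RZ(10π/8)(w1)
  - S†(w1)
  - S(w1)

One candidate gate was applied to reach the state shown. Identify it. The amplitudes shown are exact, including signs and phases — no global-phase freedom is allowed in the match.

It was RX(18π/12)(w1) that produced the state shown.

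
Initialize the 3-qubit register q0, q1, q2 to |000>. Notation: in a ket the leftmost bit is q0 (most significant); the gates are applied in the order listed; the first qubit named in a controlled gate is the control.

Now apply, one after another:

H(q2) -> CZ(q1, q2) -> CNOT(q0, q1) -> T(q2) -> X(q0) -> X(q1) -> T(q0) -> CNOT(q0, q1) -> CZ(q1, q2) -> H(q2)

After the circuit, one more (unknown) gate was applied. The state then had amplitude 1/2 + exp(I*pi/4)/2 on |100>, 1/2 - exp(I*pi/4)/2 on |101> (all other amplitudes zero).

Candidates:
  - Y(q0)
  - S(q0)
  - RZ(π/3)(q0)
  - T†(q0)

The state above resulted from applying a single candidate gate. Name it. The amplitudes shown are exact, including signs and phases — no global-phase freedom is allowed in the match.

It was T†(q0) that produced the state shown.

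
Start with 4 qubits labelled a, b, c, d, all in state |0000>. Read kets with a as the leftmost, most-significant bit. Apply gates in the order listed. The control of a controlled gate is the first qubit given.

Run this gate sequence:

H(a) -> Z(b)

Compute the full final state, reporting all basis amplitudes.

The resulting statevector has amplitude sqrt(2)/2 on |0000>, sqrt(2)/2 on |1000>, and 0 on every other basis state.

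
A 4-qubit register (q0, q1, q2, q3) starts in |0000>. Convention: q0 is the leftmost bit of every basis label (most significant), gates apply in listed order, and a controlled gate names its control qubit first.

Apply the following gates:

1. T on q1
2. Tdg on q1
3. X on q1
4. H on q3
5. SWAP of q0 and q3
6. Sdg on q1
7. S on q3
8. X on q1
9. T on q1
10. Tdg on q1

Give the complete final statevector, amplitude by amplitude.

The resulting statevector has amplitude -sqrt(2)*I/2 on |0000>, -sqrt(2)*I/2 on |1000>, and 0 on every other basis state.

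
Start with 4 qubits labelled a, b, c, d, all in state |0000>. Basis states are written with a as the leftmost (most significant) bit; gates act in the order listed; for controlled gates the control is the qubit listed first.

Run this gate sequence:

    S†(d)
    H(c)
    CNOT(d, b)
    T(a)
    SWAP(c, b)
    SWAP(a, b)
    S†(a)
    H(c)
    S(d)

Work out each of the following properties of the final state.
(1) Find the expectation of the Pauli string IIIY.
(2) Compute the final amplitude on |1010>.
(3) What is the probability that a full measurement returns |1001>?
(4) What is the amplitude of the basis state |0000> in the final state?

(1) The expectation value of IIIY is 0.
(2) The final state's coefficient on |1010> equals -I/2.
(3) Outcome |1001> occurs with probability 0.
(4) |0000> carries amplitude 1/2 in the final state.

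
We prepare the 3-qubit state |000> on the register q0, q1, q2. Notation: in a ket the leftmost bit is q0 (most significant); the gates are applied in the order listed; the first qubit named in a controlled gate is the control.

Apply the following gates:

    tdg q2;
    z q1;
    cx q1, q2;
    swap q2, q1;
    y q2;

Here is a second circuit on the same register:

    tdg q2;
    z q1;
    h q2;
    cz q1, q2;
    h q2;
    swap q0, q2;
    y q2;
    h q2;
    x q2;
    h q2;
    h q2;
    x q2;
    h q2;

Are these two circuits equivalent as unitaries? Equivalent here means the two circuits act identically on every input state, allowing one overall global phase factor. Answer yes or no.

No — the two circuits implement different unitaries, even allowing a global phase.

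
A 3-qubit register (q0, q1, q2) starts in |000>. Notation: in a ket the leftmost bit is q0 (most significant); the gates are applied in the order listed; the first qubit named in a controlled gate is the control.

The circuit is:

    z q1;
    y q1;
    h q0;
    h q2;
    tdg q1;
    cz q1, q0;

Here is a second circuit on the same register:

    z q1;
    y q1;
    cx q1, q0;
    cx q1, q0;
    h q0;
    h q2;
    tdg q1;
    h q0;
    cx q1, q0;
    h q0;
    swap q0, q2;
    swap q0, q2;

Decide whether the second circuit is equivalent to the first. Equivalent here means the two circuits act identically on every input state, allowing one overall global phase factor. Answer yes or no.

Yes — the two circuits implement the same unitary up to a global phase.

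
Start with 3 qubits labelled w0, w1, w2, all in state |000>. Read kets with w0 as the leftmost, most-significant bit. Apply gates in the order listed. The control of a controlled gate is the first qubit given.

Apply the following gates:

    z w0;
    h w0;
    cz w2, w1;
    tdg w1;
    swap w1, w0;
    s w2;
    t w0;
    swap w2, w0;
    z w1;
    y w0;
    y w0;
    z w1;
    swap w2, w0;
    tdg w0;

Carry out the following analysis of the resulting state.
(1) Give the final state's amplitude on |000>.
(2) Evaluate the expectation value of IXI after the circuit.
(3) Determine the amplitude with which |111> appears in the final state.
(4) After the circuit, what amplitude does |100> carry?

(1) |000> carries amplitude sqrt(2)/2 in the final state. Key observation: the block from step 7 through step 14 cancels to the identity and can be dropped.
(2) In the final state, IXI has expectation 1.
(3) The amplitude on |111> is 0.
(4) The final state's coefficient on |100> equals 0.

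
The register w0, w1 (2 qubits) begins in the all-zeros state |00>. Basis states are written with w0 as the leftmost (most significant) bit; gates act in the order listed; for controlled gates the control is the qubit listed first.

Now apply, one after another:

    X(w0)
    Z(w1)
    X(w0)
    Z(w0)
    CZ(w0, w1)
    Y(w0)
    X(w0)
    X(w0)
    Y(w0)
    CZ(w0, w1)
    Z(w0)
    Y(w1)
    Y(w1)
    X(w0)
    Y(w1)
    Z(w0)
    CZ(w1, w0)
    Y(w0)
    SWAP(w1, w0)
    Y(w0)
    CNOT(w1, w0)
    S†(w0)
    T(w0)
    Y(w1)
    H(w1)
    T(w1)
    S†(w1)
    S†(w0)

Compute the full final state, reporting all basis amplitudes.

The resulting statevector has amplitude sqrt(2)/2 on |00>, sqrt(2)*exp(3*I*pi/4)/2 on |01>, 0 on |10>, 0 on |11>. Key observation: gates 4-11 undo each other exactly, leaving only the rest of the circuit to track.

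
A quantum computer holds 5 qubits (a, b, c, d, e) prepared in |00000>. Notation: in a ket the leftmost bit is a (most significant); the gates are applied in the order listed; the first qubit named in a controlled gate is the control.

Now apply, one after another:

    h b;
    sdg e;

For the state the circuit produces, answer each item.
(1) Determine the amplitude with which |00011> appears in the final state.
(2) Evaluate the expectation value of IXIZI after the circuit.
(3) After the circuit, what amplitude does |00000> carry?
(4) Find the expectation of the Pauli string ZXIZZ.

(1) |00011> carries amplitude 0 in the final state.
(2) The expectation value of IXIZI is 1.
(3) The final state's coefficient on |00000> equals sqrt(2)/2.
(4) The observable ZXIZZ averages to 1.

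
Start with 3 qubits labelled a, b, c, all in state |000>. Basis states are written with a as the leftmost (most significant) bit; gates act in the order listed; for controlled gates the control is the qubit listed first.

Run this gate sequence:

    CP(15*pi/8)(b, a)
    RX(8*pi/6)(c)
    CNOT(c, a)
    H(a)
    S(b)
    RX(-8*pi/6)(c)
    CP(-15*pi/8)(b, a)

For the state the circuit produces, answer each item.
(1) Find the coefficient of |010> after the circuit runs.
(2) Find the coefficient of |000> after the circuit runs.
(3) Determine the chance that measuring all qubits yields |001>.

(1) The amplitude on |010> is 0.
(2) |000> carries amplitude sqrt(2)/2 in the final state.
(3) The probability of measuring |001> is 0.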